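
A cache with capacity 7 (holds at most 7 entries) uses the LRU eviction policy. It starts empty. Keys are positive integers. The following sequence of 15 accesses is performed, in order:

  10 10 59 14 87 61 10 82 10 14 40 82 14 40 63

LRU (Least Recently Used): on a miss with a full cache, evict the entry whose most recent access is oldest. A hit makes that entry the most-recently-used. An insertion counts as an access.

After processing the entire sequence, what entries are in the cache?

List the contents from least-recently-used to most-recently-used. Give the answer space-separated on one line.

Answer: 87 61 10 82 14 40 63

Derivation:
LRU simulation (capacity=7):
  1. access 10: MISS. Cache (LRU->MRU): [10]
  2. access 10: HIT. Cache (LRU->MRU): [10]
  3. access 59: MISS. Cache (LRU->MRU): [10 59]
  4. access 14: MISS. Cache (LRU->MRU): [10 59 14]
  5. access 87: MISS. Cache (LRU->MRU): [10 59 14 87]
  6. access 61: MISS. Cache (LRU->MRU): [10 59 14 87 61]
  7. access 10: HIT. Cache (LRU->MRU): [59 14 87 61 10]
  8. access 82: MISS. Cache (LRU->MRU): [59 14 87 61 10 82]
  9. access 10: HIT. Cache (LRU->MRU): [59 14 87 61 82 10]
  10. access 14: HIT. Cache (LRU->MRU): [59 87 61 82 10 14]
  11. access 40: MISS. Cache (LRU->MRU): [59 87 61 82 10 14 40]
  12. access 82: HIT. Cache (LRU->MRU): [59 87 61 10 14 40 82]
  13. access 14: HIT. Cache (LRU->MRU): [59 87 61 10 40 82 14]
  14. access 40: HIT. Cache (LRU->MRU): [59 87 61 10 82 14 40]
  15. access 63: MISS, evict 59. Cache (LRU->MRU): [87 61 10 82 14 40 63]
Total: 7 hits, 8 misses, 1 evictions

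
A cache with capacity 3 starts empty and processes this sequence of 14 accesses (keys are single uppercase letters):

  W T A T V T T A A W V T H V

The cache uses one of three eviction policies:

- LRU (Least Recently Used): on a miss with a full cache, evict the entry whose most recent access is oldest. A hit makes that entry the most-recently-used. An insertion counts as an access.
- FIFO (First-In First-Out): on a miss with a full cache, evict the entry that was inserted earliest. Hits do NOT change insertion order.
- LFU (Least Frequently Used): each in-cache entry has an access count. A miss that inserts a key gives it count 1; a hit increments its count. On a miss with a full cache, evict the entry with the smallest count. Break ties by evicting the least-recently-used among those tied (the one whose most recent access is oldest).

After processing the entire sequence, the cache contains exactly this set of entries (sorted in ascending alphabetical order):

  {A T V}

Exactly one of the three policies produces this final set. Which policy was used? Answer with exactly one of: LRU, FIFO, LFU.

Answer: LFU

Derivation:
Simulating under each policy and comparing final sets:
  LRU: final set = {H T V} -> differs
  FIFO: final set = {H T V} -> differs
  LFU: final set = {A T V} -> MATCHES target
Only LFU produces the target set.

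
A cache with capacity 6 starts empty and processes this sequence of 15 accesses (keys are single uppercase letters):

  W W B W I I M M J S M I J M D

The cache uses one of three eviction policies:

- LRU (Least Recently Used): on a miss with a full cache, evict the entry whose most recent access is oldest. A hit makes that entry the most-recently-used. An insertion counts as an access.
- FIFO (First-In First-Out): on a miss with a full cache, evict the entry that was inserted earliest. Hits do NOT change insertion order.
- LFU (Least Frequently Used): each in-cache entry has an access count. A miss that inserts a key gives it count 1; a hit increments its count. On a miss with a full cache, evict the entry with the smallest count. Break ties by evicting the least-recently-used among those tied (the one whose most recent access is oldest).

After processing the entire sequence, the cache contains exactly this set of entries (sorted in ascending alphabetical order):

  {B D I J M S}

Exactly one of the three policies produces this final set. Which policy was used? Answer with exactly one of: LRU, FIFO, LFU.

Simulating under each policy and comparing final sets:
  LRU: final set = {D I J M S W} -> differs
  FIFO: final set = {B D I J M S} -> MATCHES target
  LFU: final set = {D I J M S W} -> differs
Only FIFO produces the target set.

Answer: FIFO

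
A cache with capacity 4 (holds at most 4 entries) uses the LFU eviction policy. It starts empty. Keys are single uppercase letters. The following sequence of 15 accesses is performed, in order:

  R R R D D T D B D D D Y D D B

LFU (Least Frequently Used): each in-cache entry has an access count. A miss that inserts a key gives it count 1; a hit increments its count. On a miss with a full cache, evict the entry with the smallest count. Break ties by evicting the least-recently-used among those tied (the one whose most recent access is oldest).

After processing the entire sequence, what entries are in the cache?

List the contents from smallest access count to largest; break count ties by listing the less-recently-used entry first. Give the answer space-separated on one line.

Answer: Y B R D

Derivation:
LFU simulation (capacity=4):
  1. access R: MISS. Cache: [R(c=1)]
  2. access R: HIT, count now 2. Cache: [R(c=2)]
  3. access R: HIT, count now 3. Cache: [R(c=3)]
  4. access D: MISS. Cache: [D(c=1) R(c=3)]
  5. access D: HIT, count now 2. Cache: [D(c=2) R(c=3)]
  6. access T: MISS. Cache: [T(c=1) D(c=2) R(c=3)]
  7. access D: HIT, count now 3. Cache: [T(c=1) R(c=3) D(c=3)]
  8. access B: MISS. Cache: [T(c=1) B(c=1) R(c=3) D(c=3)]
  9. access D: HIT, count now 4. Cache: [T(c=1) B(c=1) R(c=3) D(c=4)]
  10. access D: HIT, count now 5. Cache: [T(c=1) B(c=1) R(c=3) D(c=5)]
  11. access D: HIT, count now 6. Cache: [T(c=1) B(c=1) R(c=3) D(c=6)]
  12. access Y: MISS, evict T(c=1). Cache: [B(c=1) Y(c=1) R(c=3) D(c=6)]
  13. access D: HIT, count now 7. Cache: [B(c=1) Y(c=1) R(c=3) D(c=7)]
  14. access D: HIT, count now 8. Cache: [B(c=1) Y(c=1) R(c=3) D(c=8)]
  15. access B: HIT, count now 2. Cache: [Y(c=1) B(c=2) R(c=3) D(c=8)]
Total: 10 hits, 5 misses, 1 evictions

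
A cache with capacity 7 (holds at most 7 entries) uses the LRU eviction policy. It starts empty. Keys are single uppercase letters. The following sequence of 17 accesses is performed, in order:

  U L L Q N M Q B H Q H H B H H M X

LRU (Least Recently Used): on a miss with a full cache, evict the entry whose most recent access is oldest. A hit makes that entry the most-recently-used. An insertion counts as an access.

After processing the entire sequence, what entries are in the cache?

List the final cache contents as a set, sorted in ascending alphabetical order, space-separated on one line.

Answer: B H L M N Q X

Derivation:
LRU simulation (capacity=7):
  1. access U: MISS. Cache (LRU->MRU): [U]
  2. access L: MISS. Cache (LRU->MRU): [U L]
  3. access L: HIT. Cache (LRU->MRU): [U L]
  4. access Q: MISS. Cache (LRU->MRU): [U L Q]
  5. access N: MISS. Cache (LRU->MRU): [U L Q N]
  6. access M: MISS. Cache (LRU->MRU): [U L Q N M]
  7. access Q: HIT. Cache (LRU->MRU): [U L N M Q]
  8. access B: MISS. Cache (LRU->MRU): [U L N M Q B]
  9. access H: MISS. Cache (LRU->MRU): [U L N M Q B H]
  10. access Q: HIT. Cache (LRU->MRU): [U L N M B H Q]
  11. access H: HIT. Cache (LRU->MRU): [U L N M B Q H]
  12. access H: HIT. Cache (LRU->MRU): [U L N M B Q H]
  13. access B: HIT. Cache (LRU->MRU): [U L N M Q H B]
  14. access H: HIT. Cache (LRU->MRU): [U L N M Q B H]
  15. access H: HIT. Cache (LRU->MRU): [U L N M Q B H]
  16. access M: HIT. Cache (LRU->MRU): [U L N Q B H M]
  17. access X: MISS, evict U. Cache (LRU->MRU): [L N Q B H M X]
Total: 9 hits, 8 misses, 1 evictions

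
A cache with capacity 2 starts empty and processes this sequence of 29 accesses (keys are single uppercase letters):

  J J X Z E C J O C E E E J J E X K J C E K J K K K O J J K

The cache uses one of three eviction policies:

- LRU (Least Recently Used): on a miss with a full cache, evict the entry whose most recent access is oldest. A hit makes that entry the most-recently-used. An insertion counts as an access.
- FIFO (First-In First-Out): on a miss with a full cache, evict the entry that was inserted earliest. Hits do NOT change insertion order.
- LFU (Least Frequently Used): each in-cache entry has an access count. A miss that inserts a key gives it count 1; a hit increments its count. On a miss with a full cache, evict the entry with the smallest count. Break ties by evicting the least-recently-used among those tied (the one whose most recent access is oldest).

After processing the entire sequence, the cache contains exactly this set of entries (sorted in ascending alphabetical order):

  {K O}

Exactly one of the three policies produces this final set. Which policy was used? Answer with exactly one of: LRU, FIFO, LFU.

Simulating under each policy and comparing final sets:
  LRU: final set = {J K} -> differs
  FIFO: final set = {K O} -> MATCHES target
  LFU: final set = {J K} -> differs
Only FIFO produces the target set.

Answer: FIFO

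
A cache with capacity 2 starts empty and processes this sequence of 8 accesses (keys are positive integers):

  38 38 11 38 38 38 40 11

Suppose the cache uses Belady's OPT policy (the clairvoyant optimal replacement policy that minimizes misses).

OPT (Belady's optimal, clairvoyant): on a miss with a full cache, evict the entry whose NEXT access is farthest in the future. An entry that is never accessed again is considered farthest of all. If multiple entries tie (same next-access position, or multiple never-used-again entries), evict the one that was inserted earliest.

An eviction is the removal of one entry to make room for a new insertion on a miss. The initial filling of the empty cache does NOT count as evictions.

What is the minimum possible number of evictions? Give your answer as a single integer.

Answer: 1

Derivation:
OPT (Belady) simulation (capacity=2):
  1. access 38: MISS. Cache: [38]
  2. access 38: HIT. Next use of 38: step 4. Cache: [38]
  3. access 11: MISS. Cache: [38 11]
  4. access 38: HIT. Next use of 38: step 5. Cache: [38 11]
  5. access 38: HIT. Next use of 38: step 6. Cache: [38 11]
  6. access 38: HIT. Next use of 38: never. Cache: [38 11]
  7. access 40: MISS, evict 38 (next use: never). Cache: [11 40]
  8. access 11: HIT. Next use of 11: never. Cache: [11 40]
Total: 5 hits, 3 misses, 1 evictions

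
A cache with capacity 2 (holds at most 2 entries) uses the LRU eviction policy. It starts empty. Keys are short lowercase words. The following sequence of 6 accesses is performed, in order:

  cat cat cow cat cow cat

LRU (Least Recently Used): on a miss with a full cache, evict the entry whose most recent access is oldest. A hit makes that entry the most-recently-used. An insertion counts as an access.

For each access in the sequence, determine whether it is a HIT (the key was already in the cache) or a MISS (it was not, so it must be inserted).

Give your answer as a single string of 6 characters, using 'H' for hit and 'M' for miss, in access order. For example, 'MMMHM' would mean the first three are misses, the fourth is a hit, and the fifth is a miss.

Answer: MHMHHH

Derivation:
LRU simulation (capacity=2):
  1. access cat: MISS. Cache (LRU->MRU): [cat]
  2. access cat: HIT. Cache (LRU->MRU): [cat]
  3. access cow: MISS. Cache (LRU->MRU): [cat cow]
  4. access cat: HIT. Cache (LRU->MRU): [cow cat]
  5. access cow: HIT. Cache (LRU->MRU): [cat cow]
  6. access cat: HIT. Cache (LRU->MRU): [cow cat]
Total: 4 hits, 2 misses, 0 evictions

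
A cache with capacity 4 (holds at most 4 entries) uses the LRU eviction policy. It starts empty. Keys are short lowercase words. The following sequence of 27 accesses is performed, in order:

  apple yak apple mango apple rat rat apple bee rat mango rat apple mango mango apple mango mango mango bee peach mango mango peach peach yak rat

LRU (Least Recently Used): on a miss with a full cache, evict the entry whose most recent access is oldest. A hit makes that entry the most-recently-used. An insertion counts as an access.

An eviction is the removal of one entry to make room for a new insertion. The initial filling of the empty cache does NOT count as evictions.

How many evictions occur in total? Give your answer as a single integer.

LRU simulation (capacity=4):
  1. access apple: MISS. Cache (LRU->MRU): [apple]
  2. access yak: MISS. Cache (LRU->MRU): [apple yak]
  3. access apple: HIT. Cache (LRU->MRU): [yak apple]
  4. access mango: MISS. Cache (LRU->MRU): [yak apple mango]
  5. access apple: HIT. Cache (LRU->MRU): [yak mango apple]
  6. access rat: MISS. Cache (LRU->MRU): [yak mango apple rat]
  7. access rat: HIT. Cache (LRU->MRU): [yak mango apple rat]
  8. access apple: HIT. Cache (LRU->MRU): [yak mango rat apple]
  9. access bee: MISS, evict yak. Cache (LRU->MRU): [mango rat apple bee]
  10. access rat: HIT. Cache (LRU->MRU): [mango apple bee rat]
  11. access mango: HIT. Cache (LRU->MRU): [apple bee rat mango]
  12. access rat: HIT. Cache (LRU->MRU): [apple bee mango rat]
  13. access apple: HIT. Cache (LRU->MRU): [bee mango rat apple]
  14. access mango: HIT. Cache (LRU->MRU): [bee rat apple mango]
  15. access mango: HIT. Cache (LRU->MRU): [bee rat apple mango]
  16. access apple: HIT. Cache (LRU->MRU): [bee rat mango apple]
  17. access mango: HIT. Cache (LRU->MRU): [bee rat apple mango]
  18. access mango: HIT. Cache (LRU->MRU): [bee rat apple mango]
  19. access mango: HIT. Cache (LRU->MRU): [bee rat apple mango]
  20. access bee: HIT. Cache (LRU->MRU): [rat apple mango bee]
  21. access peach: MISS, evict rat. Cache (LRU->MRU): [apple mango bee peach]
  22. access mango: HIT. Cache (LRU->MRU): [apple bee peach mango]
  23. access mango: HIT. Cache (LRU->MRU): [apple bee peach mango]
  24. access peach: HIT. Cache (LRU->MRU): [apple bee mango peach]
  25. access peach: HIT. Cache (LRU->MRU): [apple bee mango peach]
  26. access yak: MISS, evict apple. Cache (LRU->MRU): [bee mango peach yak]
  27. access rat: MISS, evict bee. Cache (LRU->MRU): [mango peach yak rat]
Total: 19 hits, 8 misses, 4 evictions

Answer: 4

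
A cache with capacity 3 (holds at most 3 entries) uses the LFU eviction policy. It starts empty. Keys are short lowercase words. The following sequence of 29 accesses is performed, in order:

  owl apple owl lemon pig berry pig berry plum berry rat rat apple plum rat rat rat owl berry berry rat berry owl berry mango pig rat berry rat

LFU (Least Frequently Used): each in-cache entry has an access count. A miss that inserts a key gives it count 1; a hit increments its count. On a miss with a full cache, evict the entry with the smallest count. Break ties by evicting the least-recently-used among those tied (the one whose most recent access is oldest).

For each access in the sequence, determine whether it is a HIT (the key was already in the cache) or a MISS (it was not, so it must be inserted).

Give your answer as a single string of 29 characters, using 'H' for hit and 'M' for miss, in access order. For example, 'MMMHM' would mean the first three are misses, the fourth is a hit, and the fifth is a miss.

LFU simulation (capacity=3):
  1. access owl: MISS. Cache: [owl(c=1)]
  2. access apple: MISS. Cache: [owl(c=1) apple(c=1)]
  3. access owl: HIT, count now 2. Cache: [apple(c=1) owl(c=2)]
  4. access lemon: MISS. Cache: [apple(c=1) lemon(c=1) owl(c=2)]
  5. access pig: MISS, evict apple(c=1). Cache: [lemon(c=1) pig(c=1) owl(c=2)]
  6. access berry: MISS, evict lemon(c=1). Cache: [pig(c=1) berry(c=1) owl(c=2)]
  7. access pig: HIT, count now 2. Cache: [berry(c=1) owl(c=2) pig(c=2)]
  8. access berry: HIT, count now 2. Cache: [owl(c=2) pig(c=2) berry(c=2)]
  9. access plum: MISS, evict owl(c=2). Cache: [plum(c=1) pig(c=2) berry(c=2)]
  10. access berry: HIT, count now 3. Cache: [plum(c=1) pig(c=2) berry(c=3)]
  11. access rat: MISS, evict plum(c=1). Cache: [rat(c=1) pig(c=2) berry(c=3)]
  12. access rat: HIT, count now 2. Cache: [pig(c=2) rat(c=2) berry(c=3)]
  13. access apple: MISS, evict pig(c=2). Cache: [apple(c=1) rat(c=2) berry(c=3)]
  14. access plum: MISS, evict apple(c=1). Cache: [plum(c=1) rat(c=2) berry(c=3)]
  15. access rat: HIT, count now 3. Cache: [plum(c=1) berry(c=3) rat(c=3)]
  16. access rat: HIT, count now 4. Cache: [plum(c=1) berry(c=3) rat(c=4)]
  17. access rat: HIT, count now 5. Cache: [plum(c=1) berry(c=3) rat(c=5)]
  18. access owl: MISS, evict plum(c=1). Cache: [owl(c=1) berry(c=3) rat(c=5)]
  19. access berry: HIT, count now 4. Cache: [owl(c=1) berry(c=4) rat(c=5)]
  20. access berry: HIT, count now 5. Cache: [owl(c=1) rat(c=5) berry(c=5)]
  21. access rat: HIT, count now 6. Cache: [owl(c=1) berry(c=5) rat(c=6)]
  22. access berry: HIT, count now 6. Cache: [owl(c=1) rat(c=6) berry(c=6)]
  23. access owl: HIT, count now 2. Cache: [owl(c=2) rat(c=6) berry(c=6)]
  24. access berry: HIT, count now 7. Cache: [owl(c=2) rat(c=6) berry(c=7)]
  25. access mango: MISS, evict owl(c=2). Cache: [mango(c=1) rat(c=6) berry(c=7)]
  26. access pig: MISS, evict mango(c=1). Cache: [pig(c=1) rat(c=6) berry(c=7)]
  27. access rat: HIT, count now 7. Cache: [pig(c=1) berry(c=7) rat(c=7)]
  28. access berry: HIT, count now 8. Cache: [pig(c=1) rat(c=7) berry(c=8)]
  29. access rat: HIT, count now 8. Cache: [pig(c=1) berry(c=8) rat(c=8)]
Total: 17 hits, 12 misses, 9 evictions

Answer: MMHMMMHHMHMHMMHHHMHHHHHHMMHHH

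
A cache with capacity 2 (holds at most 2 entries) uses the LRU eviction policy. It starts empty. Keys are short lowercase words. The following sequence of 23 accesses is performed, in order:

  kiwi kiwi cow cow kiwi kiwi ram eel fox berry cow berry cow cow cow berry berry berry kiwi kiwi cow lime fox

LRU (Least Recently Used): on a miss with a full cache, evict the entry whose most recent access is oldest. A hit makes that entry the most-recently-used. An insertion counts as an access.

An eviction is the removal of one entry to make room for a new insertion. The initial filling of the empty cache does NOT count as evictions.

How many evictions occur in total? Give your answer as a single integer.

LRU simulation (capacity=2):
  1. access kiwi: MISS. Cache (LRU->MRU): [kiwi]
  2. access kiwi: HIT. Cache (LRU->MRU): [kiwi]
  3. access cow: MISS. Cache (LRU->MRU): [kiwi cow]
  4. access cow: HIT. Cache (LRU->MRU): [kiwi cow]
  5. access kiwi: HIT. Cache (LRU->MRU): [cow kiwi]
  6. access kiwi: HIT. Cache (LRU->MRU): [cow kiwi]
  7. access ram: MISS, evict cow. Cache (LRU->MRU): [kiwi ram]
  8. access eel: MISS, evict kiwi. Cache (LRU->MRU): [ram eel]
  9. access fox: MISS, evict ram. Cache (LRU->MRU): [eel fox]
  10. access berry: MISS, evict eel. Cache (LRU->MRU): [fox berry]
  11. access cow: MISS, evict fox. Cache (LRU->MRU): [berry cow]
  12. access berry: HIT. Cache (LRU->MRU): [cow berry]
  13. access cow: HIT. Cache (LRU->MRU): [berry cow]
  14. access cow: HIT. Cache (LRU->MRU): [berry cow]
  15. access cow: HIT. Cache (LRU->MRU): [berry cow]
  16. access berry: HIT. Cache (LRU->MRU): [cow berry]
  17. access berry: HIT. Cache (LRU->MRU): [cow berry]
  18. access berry: HIT. Cache (LRU->MRU): [cow berry]
  19. access kiwi: MISS, evict cow. Cache (LRU->MRU): [berry kiwi]
  20. access kiwi: HIT. Cache (LRU->MRU): [berry kiwi]
  21. access cow: MISS, evict berry. Cache (LRU->MRU): [kiwi cow]
  22. access lime: MISS, evict kiwi. Cache (LRU->MRU): [cow lime]
  23. access fox: MISS, evict cow. Cache (LRU->MRU): [lime fox]
Total: 12 hits, 11 misses, 9 evictions

Answer: 9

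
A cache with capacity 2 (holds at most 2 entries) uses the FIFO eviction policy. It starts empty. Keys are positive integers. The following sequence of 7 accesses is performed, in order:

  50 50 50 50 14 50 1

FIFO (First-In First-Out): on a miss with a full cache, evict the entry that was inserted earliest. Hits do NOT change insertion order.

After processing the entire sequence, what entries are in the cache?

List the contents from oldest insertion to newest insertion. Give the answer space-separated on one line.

FIFO simulation (capacity=2):
  1. access 50: MISS. Cache (old->new): [50]
  2. access 50: HIT. Cache (old->new): [50]
  3. access 50: HIT. Cache (old->new): [50]
  4. access 50: HIT. Cache (old->new): [50]
  5. access 14: MISS. Cache (old->new): [50 14]
  6. access 50: HIT. Cache (old->new): [50 14]
  7. access 1: MISS, evict 50. Cache (old->new): [14 1]
Total: 4 hits, 3 misses, 1 evictions

Answer: 14 1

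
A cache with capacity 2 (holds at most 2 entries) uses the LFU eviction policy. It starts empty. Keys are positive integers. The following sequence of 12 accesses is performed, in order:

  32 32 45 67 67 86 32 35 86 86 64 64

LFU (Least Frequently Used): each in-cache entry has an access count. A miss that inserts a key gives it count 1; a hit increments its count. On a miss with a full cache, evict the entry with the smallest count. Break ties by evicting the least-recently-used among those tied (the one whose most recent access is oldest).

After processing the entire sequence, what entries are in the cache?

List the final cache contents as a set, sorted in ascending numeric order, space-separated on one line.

LFU simulation (capacity=2):
  1. access 32: MISS. Cache: [32(c=1)]
  2. access 32: HIT, count now 2. Cache: [32(c=2)]
  3. access 45: MISS. Cache: [45(c=1) 32(c=2)]
  4. access 67: MISS, evict 45(c=1). Cache: [67(c=1) 32(c=2)]
  5. access 67: HIT, count now 2. Cache: [32(c=2) 67(c=2)]
  6. access 86: MISS, evict 32(c=2). Cache: [86(c=1) 67(c=2)]
  7. access 32: MISS, evict 86(c=1). Cache: [32(c=1) 67(c=2)]
  8. access 35: MISS, evict 32(c=1). Cache: [35(c=1) 67(c=2)]
  9. access 86: MISS, evict 35(c=1). Cache: [86(c=1) 67(c=2)]
  10. access 86: HIT, count now 2. Cache: [67(c=2) 86(c=2)]
  11. access 64: MISS, evict 67(c=2). Cache: [64(c=1) 86(c=2)]
  12. access 64: HIT, count now 2. Cache: [86(c=2) 64(c=2)]
Total: 4 hits, 8 misses, 6 evictions

Answer: 64 86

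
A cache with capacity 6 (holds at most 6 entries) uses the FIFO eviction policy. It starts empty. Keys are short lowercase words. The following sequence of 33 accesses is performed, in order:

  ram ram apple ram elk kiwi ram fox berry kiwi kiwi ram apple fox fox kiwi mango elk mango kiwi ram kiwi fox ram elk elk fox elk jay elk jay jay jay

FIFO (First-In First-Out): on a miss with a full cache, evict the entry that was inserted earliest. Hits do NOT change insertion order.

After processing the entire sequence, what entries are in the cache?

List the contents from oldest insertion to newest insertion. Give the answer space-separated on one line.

FIFO simulation (capacity=6):
  1. access ram: MISS. Cache (old->new): [ram]
  2. access ram: HIT. Cache (old->new): [ram]
  3. access apple: MISS. Cache (old->new): [ram apple]
  4. access ram: HIT. Cache (old->new): [ram apple]
  5. access elk: MISS. Cache (old->new): [ram apple elk]
  6. access kiwi: MISS. Cache (old->new): [ram apple elk kiwi]
  7. access ram: HIT. Cache (old->new): [ram apple elk kiwi]
  8. access fox: MISS. Cache (old->new): [ram apple elk kiwi fox]
  9. access berry: MISS. Cache (old->new): [ram apple elk kiwi fox berry]
  10. access kiwi: HIT. Cache (old->new): [ram apple elk kiwi fox berry]
  11. access kiwi: HIT. Cache (old->new): [ram apple elk kiwi fox berry]
  12. access ram: HIT. Cache (old->new): [ram apple elk kiwi fox berry]
  13. access apple: HIT. Cache (old->new): [ram apple elk kiwi fox berry]
  14. access fox: HIT. Cache (old->new): [ram apple elk kiwi fox berry]
  15. access fox: HIT. Cache (old->new): [ram apple elk kiwi fox berry]
  16. access kiwi: HIT. Cache (old->new): [ram apple elk kiwi fox berry]
  17. access mango: MISS, evict ram. Cache (old->new): [apple elk kiwi fox berry mango]
  18. access elk: HIT. Cache (old->new): [apple elk kiwi fox berry mango]
  19. access mango: HIT. Cache (old->new): [apple elk kiwi fox berry mango]
  20. access kiwi: HIT. Cache (old->new): [apple elk kiwi fox berry mango]
  21. access ram: MISS, evict apple. Cache (old->new): [elk kiwi fox berry mango ram]
  22. access kiwi: HIT. Cache (old->new): [elk kiwi fox berry mango ram]
  23. access fox: HIT. Cache (old->new): [elk kiwi fox berry mango ram]
  24. access ram: HIT. Cache (old->new): [elk kiwi fox berry mango ram]
  25. access elk: HIT. Cache (old->new): [elk kiwi fox berry mango ram]
  26. access elk: HIT. Cache (old->new): [elk kiwi fox berry mango ram]
  27. access fox: HIT. Cache (old->new): [elk kiwi fox berry mango ram]
  28. access elk: HIT. Cache (old->new): [elk kiwi fox berry mango ram]
  29. access jay: MISS, evict elk. Cache (old->new): [kiwi fox berry mango ram jay]
  30. access elk: MISS, evict kiwi. Cache (old->new): [fox berry mango ram jay elk]
  31. access jay: HIT. Cache (old->new): [fox berry mango ram jay elk]
  32. access jay: HIT. Cache (old->new): [fox berry mango ram jay elk]
  33. access jay: HIT. Cache (old->new): [fox berry mango ram jay elk]
Total: 23 hits, 10 misses, 4 evictions

Answer: fox berry mango ram jay elk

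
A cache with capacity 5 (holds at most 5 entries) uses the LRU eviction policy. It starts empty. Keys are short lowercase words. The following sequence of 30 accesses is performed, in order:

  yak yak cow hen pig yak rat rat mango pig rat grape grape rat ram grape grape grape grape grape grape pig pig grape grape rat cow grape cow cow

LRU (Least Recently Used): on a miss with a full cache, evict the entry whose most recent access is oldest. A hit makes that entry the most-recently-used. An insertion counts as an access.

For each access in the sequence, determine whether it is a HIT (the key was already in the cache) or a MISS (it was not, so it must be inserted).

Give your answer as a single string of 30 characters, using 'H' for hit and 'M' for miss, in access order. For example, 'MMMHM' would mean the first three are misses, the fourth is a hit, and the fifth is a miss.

Answer: MHMMMHMHMHHMHHMHHHHHHHHHHHMHHH

Derivation:
LRU simulation (capacity=5):
  1. access yak: MISS. Cache (LRU->MRU): [yak]
  2. access yak: HIT. Cache (LRU->MRU): [yak]
  3. access cow: MISS. Cache (LRU->MRU): [yak cow]
  4. access hen: MISS. Cache (LRU->MRU): [yak cow hen]
  5. access pig: MISS. Cache (LRU->MRU): [yak cow hen pig]
  6. access yak: HIT. Cache (LRU->MRU): [cow hen pig yak]
  7. access rat: MISS. Cache (LRU->MRU): [cow hen pig yak rat]
  8. access rat: HIT. Cache (LRU->MRU): [cow hen pig yak rat]
  9. access mango: MISS, evict cow. Cache (LRU->MRU): [hen pig yak rat mango]
  10. access pig: HIT. Cache (LRU->MRU): [hen yak rat mango pig]
  11. access rat: HIT. Cache (LRU->MRU): [hen yak mango pig rat]
  12. access grape: MISS, evict hen. Cache (LRU->MRU): [yak mango pig rat grape]
  13. access grape: HIT. Cache (LRU->MRU): [yak mango pig rat grape]
  14. access rat: HIT. Cache (LRU->MRU): [yak mango pig grape rat]
  15. access ram: MISS, evict yak. Cache (LRU->MRU): [mango pig grape rat ram]
  16. access grape: HIT. Cache (LRU->MRU): [mango pig rat ram grape]
  17. access grape: HIT. Cache (LRU->MRU): [mango pig rat ram grape]
  18. access grape: HIT. Cache (LRU->MRU): [mango pig rat ram grape]
  19. access grape: HIT. Cache (LRU->MRU): [mango pig rat ram grape]
  20. access grape: HIT. Cache (LRU->MRU): [mango pig rat ram grape]
  21. access grape: HIT. Cache (LRU->MRU): [mango pig rat ram grape]
  22. access pig: HIT. Cache (LRU->MRU): [mango rat ram grape pig]
  23. access pig: HIT. Cache (LRU->MRU): [mango rat ram grape pig]
  24. access grape: HIT. Cache (LRU->MRU): [mango rat ram pig grape]
  25. access grape: HIT. Cache (LRU->MRU): [mango rat ram pig grape]
  26. access rat: HIT. Cache (LRU->MRU): [mango ram pig grape rat]
  27. access cow: MISS, evict mango. Cache (LRU->MRU): [ram pig grape rat cow]
  28. access grape: HIT. Cache (LRU->MRU): [ram pig rat cow grape]
  29. access cow: HIT. Cache (LRU->MRU): [ram pig rat grape cow]
  30. access cow: HIT. Cache (LRU->MRU): [ram pig rat grape cow]
Total: 21 hits, 9 misses, 4 evictions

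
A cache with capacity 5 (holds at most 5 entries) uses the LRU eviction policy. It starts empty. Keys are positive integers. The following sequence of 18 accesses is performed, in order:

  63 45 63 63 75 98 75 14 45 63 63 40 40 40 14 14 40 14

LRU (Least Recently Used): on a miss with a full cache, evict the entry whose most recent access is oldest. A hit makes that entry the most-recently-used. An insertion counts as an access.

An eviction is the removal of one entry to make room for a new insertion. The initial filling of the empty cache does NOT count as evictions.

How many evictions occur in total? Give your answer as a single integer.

LRU simulation (capacity=5):
  1. access 63: MISS. Cache (LRU->MRU): [63]
  2. access 45: MISS. Cache (LRU->MRU): [63 45]
  3. access 63: HIT. Cache (LRU->MRU): [45 63]
  4. access 63: HIT. Cache (LRU->MRU): [45 63]
  5. access 75: MISS. Cache (LRU->MRU): [45 63 75]
  6. access 98: MISS. Cache (LRU->MRU): [45 63 75 98]
  7. access 75: HIT. Cache (LRU->MRU): [45 63 98 75]
  8. access 14: MISS. Cache (LRU->MRU): [45 63 98 75 14]
  9. access 45: HIT. Cache (LRU->MRU): [63 98 75 14 45]
  10. access 63: HIT. Cache (LRU->MRU): [98 75 14 45 63]
  11. access 63: HIT. Cache (LRU->MRU): [98 75 14 45 63]
  12. access 40: MISS, evict 98. Cache (LRU->MRU): [75 14 45 63 40]
  13. access 40: HIT. Cache (LRU->MRU): [75 14 45 63 40]
  14. access 40: HIT. Cache (LRU->MRU): [75 14 45 63 40]
  15. access 14: HIT. Cache (LRU->MRU): [75 45 63 40 14]
  16. access 14: HIT. Cache (LRU->MRU): [75 45 63 40 14]
  17. access 40: HIT. Cache (LRU->MRU): [75 45 63 14 40]
  18. access 14: HIT. Cache (LRU->MRU): [75 45 63 40 14]
Total: 12 hits, 6 misses, 1 evictions

Answer: 1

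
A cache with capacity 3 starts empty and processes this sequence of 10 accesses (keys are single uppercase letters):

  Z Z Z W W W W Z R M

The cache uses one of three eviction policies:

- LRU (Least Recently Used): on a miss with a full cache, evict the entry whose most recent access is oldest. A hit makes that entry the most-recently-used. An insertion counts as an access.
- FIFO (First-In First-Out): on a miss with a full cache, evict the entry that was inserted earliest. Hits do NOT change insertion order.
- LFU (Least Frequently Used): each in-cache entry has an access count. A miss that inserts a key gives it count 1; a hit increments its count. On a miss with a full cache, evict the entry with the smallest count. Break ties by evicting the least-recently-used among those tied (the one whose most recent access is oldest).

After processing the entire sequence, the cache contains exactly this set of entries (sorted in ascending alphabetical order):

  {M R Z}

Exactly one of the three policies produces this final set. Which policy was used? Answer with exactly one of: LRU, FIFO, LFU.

Answer: LRU

Derivation:
Simulating under each policy and comparing final sets:
  LRU: final set = {M R Z} -> MATCHES target
  FIFO: final set = {M R W} -> differs
  LFU: final set = {M W Z} -> differs
Only LRU produces the target set.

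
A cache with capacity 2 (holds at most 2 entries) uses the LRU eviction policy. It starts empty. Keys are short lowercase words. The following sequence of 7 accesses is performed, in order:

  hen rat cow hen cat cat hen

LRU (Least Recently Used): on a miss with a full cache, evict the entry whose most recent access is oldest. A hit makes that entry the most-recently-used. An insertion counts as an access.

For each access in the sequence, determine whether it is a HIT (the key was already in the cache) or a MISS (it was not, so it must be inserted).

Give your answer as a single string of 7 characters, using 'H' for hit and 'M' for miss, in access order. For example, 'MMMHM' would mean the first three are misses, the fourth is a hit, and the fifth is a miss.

Answer: MMMMMHH

Derivation:
LRU simulation (capacity=2):
  1. access hen: MISS. Cache (LRU->MRU): [hen]
  2. access rat: MISS. Cache (LRU->MRU): [hen rat]
  3. access cow: MISS, evict hen. Cache (LRU->MRU): [rat cow]
  4. access hen: MISS, evict rat. Cache (LRU->MRU): [cow hen]
  5. access cat: MISS, evict cow. Cache (LRU->MRU): [hen cat]
  6. access cat: HIT. Cache (LRU->MRU): [hen cat]
  7. access hen: HIT. Cache (LRU->MRU): [cat hen]
Total: 2 hits, 5 misses, 3 evictions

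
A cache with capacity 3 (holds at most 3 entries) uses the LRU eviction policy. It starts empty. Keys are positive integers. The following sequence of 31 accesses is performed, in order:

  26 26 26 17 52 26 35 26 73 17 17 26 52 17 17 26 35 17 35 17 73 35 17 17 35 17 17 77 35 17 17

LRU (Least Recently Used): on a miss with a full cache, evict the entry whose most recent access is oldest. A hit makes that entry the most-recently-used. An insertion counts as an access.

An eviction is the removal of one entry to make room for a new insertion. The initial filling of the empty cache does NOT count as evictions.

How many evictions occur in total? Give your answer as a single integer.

LRU simulation (capacity=3):
  1. access 26: MISS. Cache (LRU->MRU): [26]
  2. access 26: HIT. Cache (LRU->MRU): [26]
  3. access 26: HIT. Cache (LRU->MRU): [26]
  4. access 17: MISS. Cache (LRU->MRU): [26 17]
  5. access 52: MISS. Cache (LRU->MRU): [26 17 52]
  6. access 26: HIT. Cache (LRU->MRU): [17 52 26]
  7. access 35: MISS, evict 17. Cache (LRU->MRU): [52 26 35]
  8. access 26: HIT. Cache (LRU->MRU): [52 35 26]
  9. access 73: MISS, evict 52. Cache (LRU->MRU): [35 26 73]
  10. access 17: MISS, evict 35. Cache (LRU->MRU): [26 73 17]
  11. access 17: HIT. Cache (LRU->MRU): [26 73 17]
  12. access 26: HIT. Cache (LRU->MRU): [73 17 26]
  13. access 52: MISS, evict 73. Cache (LRU->MRU): [17 26 52]
  14. access 17: HIT. Cache (LRU->MRU): [26 52 17]
  15. access 17: HIT. Cache (LRU->MRU): [26 52 17]
  16. access 26: HIT. Cache (LRU->MRU): [52 17 26]
  17. access 35: MISS, evict 52. Cache (LRU->MRU): [17 26 35]
  18. access 17: HIT. Cache (LRU->MRU): [26 35 17]
  19. access 35: HIT. Cache (LRU->MRU): [26 17 35]
  20. access 17: HIT. Cache (LRU->MRU): [26 35 17]
  21. access 73: MISS, evict 26. Cache (LRU->MRU): [35 17 73]
  22. access 35: HIT. Cache (LRU->MRU): [17 73 35]
  23. access 17: HIT. Cache (LRU->MRU): [73 35 17]
  24. access 17: HIT. Cache (LRU->MRU): [73 35 17]
  25. access 35: HIT. Cache (LRU->MRU): [73 17 35]
  26. access 17: HIT. Cache (LRU->MRU): [73 35 17]
  27. access 17: HIT. Cache (LRU->MRU): [73 35 17]
  28. access 77: MISS, evict 73. Cache (LRU->MRU): [35 17 77]
  29. access 35: HIT. Cache (LRU->MRU): [17 77 35]
  30. access 17: HIT. Cache (LRU->MRU): [77 35 17]
  31. access 17: HIT. Cache (LRU->MRU): [77 35 17]
Total: 21 hits, 10 misses, 7 evictions

Answer: 7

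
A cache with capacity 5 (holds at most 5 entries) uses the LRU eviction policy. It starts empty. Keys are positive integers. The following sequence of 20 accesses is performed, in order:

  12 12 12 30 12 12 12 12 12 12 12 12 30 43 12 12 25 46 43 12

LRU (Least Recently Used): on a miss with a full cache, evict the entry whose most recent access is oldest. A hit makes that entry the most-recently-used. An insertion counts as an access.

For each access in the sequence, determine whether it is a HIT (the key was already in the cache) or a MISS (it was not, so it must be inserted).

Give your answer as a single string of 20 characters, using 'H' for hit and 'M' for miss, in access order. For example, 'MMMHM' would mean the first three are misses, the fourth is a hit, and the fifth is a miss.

Answer: MHHMHHHHHHHHHMHHMMHH

Derivation:
LRU simulation (capacity=5):
  1. access 12: MISS. Cache (LRU->MRU): [12]
  2. access 12: HIT. Cache (LRU->MRU): [12]
  3. access 12: HIT. Cache (LRU->MRU): [12]
  4. access 30: MISS. Cache (LRU->MRU): [12 30]
  5. access 12: HIT. Cache (LRU->MRU): [30 12]
  6. access 12: HIT. Cache (LRU->MRU): [30 12]
  7. access 12: HIT. Cache (LRU->MRU): [30 12]
  8. access 12: HIT. Cache (LRU->MRU): [30 12]
  9. access 12: HIT. Cache (LRU->MRU): [30 12]
  10. access 12: HIT. Cache (LRU->MRU): [30 12]
  11. access 12: HIT. Cache (LRU->MRU): [30 12]
  12. access 12: HIT. Cache (LRU->MRU): [30 12]
  13. access 30: HIT. Cache (LRU->MRU): [12 30]
  14. access 43: MISS. Cache (LRU->MRU): [12 30 43]
  15. access 12: HIT. Cache (LRU->MRU): [30 43 12]
  16. access 12: HIT. Cache (LRU->MRU): [30 43 12]
  17. access 25: MISS. Cache (LRU->MRU): [30 43 12 25]
  18. access 46: MISS. Cache (LRU->MRU): [30 43 12 25 46]
  19. access 43: HIT. Cache (LRU->MRU): [30 12 25 46 43]
  20. access 12: HIT. Cache (LRU->MRU): [30 25 46 43 12]
Total: 15 hits, 5 misses, 0 evictions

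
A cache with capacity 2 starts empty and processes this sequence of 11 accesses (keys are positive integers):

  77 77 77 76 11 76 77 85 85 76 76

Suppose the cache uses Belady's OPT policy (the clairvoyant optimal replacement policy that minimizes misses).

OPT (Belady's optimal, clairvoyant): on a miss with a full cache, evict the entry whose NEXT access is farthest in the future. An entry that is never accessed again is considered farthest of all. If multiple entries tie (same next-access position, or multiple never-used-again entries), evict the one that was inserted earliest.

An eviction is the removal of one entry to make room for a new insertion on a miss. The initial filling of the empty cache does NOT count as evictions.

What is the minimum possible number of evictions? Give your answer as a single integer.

Answer: 3

Derivation:
OPT (Belady) simulation (capacity=2):
  1. access 77: MISS. Cache: [77]
  2. access 77: HIT. Next use of 77: step 3. Cache: [77]
  3. access 77: HIT. Next use of 77: step 7. Cache: [77]
  4. access 76: MISS. Cache: [77 76]
  5. access 11: MISS, evict 77 (next use: step 7). Cache: [76 11]
  6. access 76: HIT. Next use of 76: step 10. Cache: [76 11]
  7. access 77: MISS, evict 11 (next use: never). Cache: [76 77]
  8. access 85: MISS, evict 77 (next use: never). Cache: [76 85]
  9. access 85: HIT. Next use of 85: never. Cache: [76 85]
  10. access 76: HIT. Next use of 76: step 11. Cache: [76 85]
  11. access 76: HIT. Next use of 76: never. Cache: [76 85]
Total: 6 hits, 5 misses, 3 evictions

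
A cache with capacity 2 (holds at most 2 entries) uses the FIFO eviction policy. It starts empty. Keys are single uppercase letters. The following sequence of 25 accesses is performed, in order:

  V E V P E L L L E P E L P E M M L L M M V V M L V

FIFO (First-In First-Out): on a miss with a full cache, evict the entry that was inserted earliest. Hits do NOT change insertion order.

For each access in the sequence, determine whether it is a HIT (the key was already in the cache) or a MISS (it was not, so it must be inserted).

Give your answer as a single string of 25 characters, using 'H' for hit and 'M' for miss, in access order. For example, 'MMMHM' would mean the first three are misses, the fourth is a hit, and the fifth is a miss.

FIFO simulation (capacity=2):
  1. access V: MISS. Cache (old->new): [V]
  2. access E: MISS. Cache (old->new): [V E]
  3. access V: HIT. Cache (old->new): [V E]
  4. access P: MISS, evict V. Cache (old->new): [E P]
  5. access E: HIT. Cache (old->new): [E P]
  6. access L: MISS, evict E. Cache (old->new): [P L]
  7. access L: HIT. Cache (old->new): [P L]
  8. access L: HIT. Cache (old->new): [P L]
  9. access E: MISS, evict P. Cache (old->new): [L E]
  10. access P: MISS, evict L. Cache (old->new): [E P]
  11. access E: HIT. Cache (old->new): [E P]
  12. access L: MISS, evict E. Cache (old->new): [P L]
  13. access P: HIT. Cache (old->new): [P L]
  14. access E: MISS, evict P. Cache (old->new): [L E]
  15. access M: MISS, evict L. Cache (old->new): [E M]
  16. access M: HIT. Cache (old->new): [E M]
  17. access L: MISS, evict E. Cache (old->new): [M L]
  18. access L: HIT. Cache (old->new): [M L]
  19. access M: HIT. Cache (old->new): [M L]
  20. access M: HIT. Cache (old->new): [M L]
  21. access V: MISS, evict M. Cache (old->new): [L V]
  22. access V: HIT. Cache (old->new): [L V]
  23. access M: MISS, evict L. Cache (old->new): [V M]
  24. access L: MISS, evict V. Cache (old->new): [M L]
  25. access V: MISS, evict M. Cache (old->new): [L V]
Total: 11 hits, 14 misses, 12 evictions

Answer: MMHMHMHHMMHMHMMHMHHHMHMMM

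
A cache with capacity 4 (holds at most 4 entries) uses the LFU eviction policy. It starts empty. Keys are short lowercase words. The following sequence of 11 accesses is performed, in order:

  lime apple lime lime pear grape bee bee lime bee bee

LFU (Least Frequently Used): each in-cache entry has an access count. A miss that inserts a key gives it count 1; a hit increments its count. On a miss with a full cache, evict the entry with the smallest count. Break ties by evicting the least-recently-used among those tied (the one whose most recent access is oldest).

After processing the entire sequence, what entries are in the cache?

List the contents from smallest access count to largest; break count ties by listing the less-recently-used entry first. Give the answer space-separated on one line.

LFU simulation (capacity=4):
  1. access lime: MISS. Cache: [lime(c=1)]
  2. access apple: MISS. Cache: [lime(c=1) apple(c=1)]
  3. access lime: HIT, count now 2. Cache: [apple(c=1) lime(c=2)]
  4. access lime: HIT, count now 3. Cache: [apple(c=1) lime(c=3)]
  5. access pear: MISS. Cache: [apple(c=1) pear(c=1) lime(c=3)]
  6. access grape: MISS. Cache: [apple(c=1) pear(c=1) grape(c=1) lime(c=3)]
  7. access bee: MISS, evict apple(c=1). Cache: [pear(c=1) grape(c=1) bee(c=1) lime(c=3)]
  8. access bee: HIT, count now 2. Cache: [pear(c=1) grape(c=1) bee(c=2) lime(c=3)]
  9. access lime: HIT, count now 4. Cache: [pear(c=1) grape(c=1) bee(c=2) lime(c=4)]
  10. access bee: HIT, count now 3. Cache: [pear(c=1) grape(c=1) bee(c=3) lime(c=4)]
  11. access bee: HIT, count now 4. Cache: [pear(c=1) grape(c=1) lime(c=4) bee(c=4)]
Total: 6 hits, 5 misses, 1 evictions

Answer: pear grape lime bee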